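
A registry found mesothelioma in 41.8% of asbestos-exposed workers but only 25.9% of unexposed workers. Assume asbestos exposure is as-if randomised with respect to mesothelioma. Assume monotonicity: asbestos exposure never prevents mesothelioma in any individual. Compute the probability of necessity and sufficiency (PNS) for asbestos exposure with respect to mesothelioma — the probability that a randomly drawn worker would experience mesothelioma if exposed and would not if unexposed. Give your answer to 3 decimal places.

PNS ≈ 0.159

p₁ = 0.418, p₀ = 0.259.
Under exogeneity and monotonicity, PNS = p₁ − p₀.
PNS = 0.418 − 0.259 = 0.159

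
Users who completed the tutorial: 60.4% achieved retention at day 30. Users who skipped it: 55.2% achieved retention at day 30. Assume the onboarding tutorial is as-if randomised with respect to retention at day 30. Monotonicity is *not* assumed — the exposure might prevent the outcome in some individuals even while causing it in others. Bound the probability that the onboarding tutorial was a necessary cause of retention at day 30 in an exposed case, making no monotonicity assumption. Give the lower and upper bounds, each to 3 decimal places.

p₁ = 0.604, p₀ = 0.552.
Under exogeneity alone the bounds on PN are max{0,(p₁−p₀)/p₁} ≤ PN ≤ min{1,(1−p₀)/p₁}.
  lower = (p₁ − p₀)/p₁ = 0.052 / 0.604 ≈ 0.0861
  upper = min{1, (1 − p₀)/p₁} = 0.448 / 0.604 ≈ 0.7417

0.086 ≤ PN ≤ 0.742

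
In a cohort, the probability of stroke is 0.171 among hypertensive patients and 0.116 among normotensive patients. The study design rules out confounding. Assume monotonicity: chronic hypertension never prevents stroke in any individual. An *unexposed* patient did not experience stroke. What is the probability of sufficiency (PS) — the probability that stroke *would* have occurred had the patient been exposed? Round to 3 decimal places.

Let p₁ = 0.171, p₀ = 0.116.
Under exogeneity and monotonicity, PS = (p₁ − p₀) / (1 − p₀).
PS = (0.171 − 0.116) / (1 − 0.116) = 0.055 / 0.884 ≈ 0.0622

PS ≈ 0.062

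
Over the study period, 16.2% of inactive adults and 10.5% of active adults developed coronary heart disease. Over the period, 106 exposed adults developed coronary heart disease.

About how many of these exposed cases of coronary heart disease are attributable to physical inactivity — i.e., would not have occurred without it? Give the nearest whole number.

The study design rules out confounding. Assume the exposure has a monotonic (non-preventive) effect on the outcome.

about 37 cases

p₁ = 0.162, p₀ = 0.105.
PN = (p₁ − p₀)/p₁ = (0.162 − 0.105) / 0.162 ≈ 0.35185.
Attributable cases ≈ PN × (exposed cases) = 0.35185 × 106 ≈ 37.30.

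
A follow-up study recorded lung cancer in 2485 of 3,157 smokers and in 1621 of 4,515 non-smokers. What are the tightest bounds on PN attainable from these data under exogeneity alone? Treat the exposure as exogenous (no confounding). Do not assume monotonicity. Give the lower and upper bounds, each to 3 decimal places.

0.544 ≤ PN ≤ 0.814

p₁ = P(outcome | exposed) = 2485/3157 = 0.78714
p₀ = P(outcome | unexposed) = 1621/4515 = 0.35903
Under exogeneity alone the bounds on PN are max{0,(p₁−p₀)/p₁} ≤ PN ≤ min{1,(1−p₀)/p₁}.
  lower = (p₁ − p₀)/p₁ = 0.42811 / 0.78714 ≈ 0.5439
  upper = min{1, (1 − p₀)/p₁} = 0.64097 / 0.78714 ≈ 0.8143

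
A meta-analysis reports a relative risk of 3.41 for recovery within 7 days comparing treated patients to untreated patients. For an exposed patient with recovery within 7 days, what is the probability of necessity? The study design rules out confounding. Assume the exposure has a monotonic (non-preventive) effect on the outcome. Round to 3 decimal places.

Under exogeneity and monotonicity, PN = (RR − 1) / RR = 1 − 1/RR.
PN = (3.41 − 1) / 3.41 = 2.41 / 3.41 ≈ 0.7067

PN ≈ 0.707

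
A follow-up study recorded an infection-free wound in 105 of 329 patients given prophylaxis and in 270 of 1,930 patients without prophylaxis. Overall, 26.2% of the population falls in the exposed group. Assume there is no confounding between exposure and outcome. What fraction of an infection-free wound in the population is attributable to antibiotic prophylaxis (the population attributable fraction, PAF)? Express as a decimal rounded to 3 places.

p₁ = P(outcome | exposed) = 105/329 = 0.31915
p₀ = P(outcome | unexposed) = 270/1930 = 0.1399
Overall risk P(Y=1) = π·p₁ + (1−π)·p₀ = 0.262×0.31915 + 0.738×0.1399 = 0.18686.
Under exogeneity, PAF = [P(Y=1) − p₀] / P(Y=1).
PAF = (0.18686 − 0.1399) / 0.18686 ≈ 0.2513

PAF ≈ 0.251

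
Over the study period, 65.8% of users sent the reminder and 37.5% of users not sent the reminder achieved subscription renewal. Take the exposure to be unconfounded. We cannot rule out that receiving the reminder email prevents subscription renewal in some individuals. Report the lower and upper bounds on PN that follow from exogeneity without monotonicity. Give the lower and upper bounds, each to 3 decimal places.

p₁ = 0.658, p₀ = 0.375.
Under exogeneity alone the bounds on PN are max{0,(p₁−p₀)/p₁} ≤ PN ≤ min{1,(1−p₀)/p₁}.
  lower = (p₁ − p₀)/p₁ = 0.283 / 0.658 ≈ 0.4301
  upper = min{1, (1 − p₀)/p₁} = 0.625 / 0.658 ≈ 0.9498

0.430 ≤ PN ≤ 0.950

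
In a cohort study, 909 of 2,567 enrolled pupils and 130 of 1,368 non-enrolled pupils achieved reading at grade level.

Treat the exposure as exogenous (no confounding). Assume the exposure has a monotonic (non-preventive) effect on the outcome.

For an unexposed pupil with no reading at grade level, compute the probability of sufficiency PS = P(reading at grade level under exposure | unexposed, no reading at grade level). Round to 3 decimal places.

PS ≈ 0.286

p₁ = P(outcome | exposed) = 909/2567 = 0.35411
p₀ = P(outcome | unexposed) = 130/1368 = 0.095029
Under exogeneity and monotonicity, PS = (p₁ − p₀) / (1 − p₀).
PS = (0.35411 − 0.095029) / (1 − 0.095029) = 0.25908 / 0.90497 ≈ 0.2863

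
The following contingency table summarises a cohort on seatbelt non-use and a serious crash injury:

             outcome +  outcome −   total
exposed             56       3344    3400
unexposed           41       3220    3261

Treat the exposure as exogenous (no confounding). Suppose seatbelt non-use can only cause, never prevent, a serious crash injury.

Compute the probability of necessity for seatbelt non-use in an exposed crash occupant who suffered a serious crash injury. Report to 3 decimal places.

p₁ = P(outcome | exposed) = 56/3400 = 0.016471
p₀ = P(outcome | unexposed) = 41/3261 = 0.012573
Under exogeneity and monotonicity, PN = (p₁ − p₀)/p₁.
PN = (0.016471 − 0.012573) / 0.016471 ≈ 0.2366

PN ≈ 0.237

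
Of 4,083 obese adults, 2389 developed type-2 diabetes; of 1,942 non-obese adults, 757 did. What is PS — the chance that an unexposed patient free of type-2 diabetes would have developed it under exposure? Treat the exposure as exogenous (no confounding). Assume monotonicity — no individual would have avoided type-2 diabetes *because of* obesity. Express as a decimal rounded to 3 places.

PS ≈ 0.320

p₁ = P(outcome | exposed) = 2389/4083 = 0.58511
p₀ = P(outcome | unexposed) = 757/1942 = 0.3898
Under exogeneity and monotonicity, PS = (p₁ − p₀) / (1 − p₀).
PS = (0.58511 − 0.3898) / (1 − 0.3898) = 0.1953 / 0.6102 ≈ 0.3201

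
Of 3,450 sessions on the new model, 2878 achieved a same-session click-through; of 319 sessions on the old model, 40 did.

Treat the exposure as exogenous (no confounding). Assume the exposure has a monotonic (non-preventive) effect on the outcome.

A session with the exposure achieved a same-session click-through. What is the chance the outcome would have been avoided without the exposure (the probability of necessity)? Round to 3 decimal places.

PN ≈ 0.850

p₁ = P(outcome | exposed) = 2878/3450 = 0.8342
p₀ = P(outcome | unexposed) = 40/319 = 0.12539
Under exogeneity and monotonicity, PN = (p₁ − p₀) / p₁.
PN = (0.8342 − 0.12539) / 0.8342 = 0.70881 / 0.8342 ≈ 0.8497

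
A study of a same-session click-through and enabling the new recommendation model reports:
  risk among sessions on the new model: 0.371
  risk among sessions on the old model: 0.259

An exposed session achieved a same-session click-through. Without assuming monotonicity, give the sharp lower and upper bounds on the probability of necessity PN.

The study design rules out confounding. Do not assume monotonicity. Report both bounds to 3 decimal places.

Let p₁ = 0.371, p₀ = 0.259.
Under exogeneity alone the bounds on PN are max{0,(p₁−p₀)/p₁} ≤ PN ≤ min{1,(1−p₀)/p₁}.
  lower = (p₁ − p₀)/p₁ = 0.112 / 0.371 ≈ 0.3019
  upper = min{1, (1 − p₀)/p₁} = 0.741 / 0.371 ≈ 1.9973 → capped at 1

0.302 ≤ PN ≤ 1.000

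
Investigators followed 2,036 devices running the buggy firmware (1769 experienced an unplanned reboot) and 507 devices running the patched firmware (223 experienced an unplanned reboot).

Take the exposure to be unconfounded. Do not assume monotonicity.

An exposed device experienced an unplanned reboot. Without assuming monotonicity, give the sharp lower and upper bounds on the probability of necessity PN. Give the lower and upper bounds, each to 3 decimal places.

p₁ = P(outcome | exposed) = 1769/2036 = 0.86886
p₀ = P(outcome | unexposed) = 223/507 = 0.43984
Under exogeneity alone the bounds on PN are max{0,(p₁−p₀)/p₁} ≤ PN ≤ min{1,(1−p₀)/p₁}.
  lower = (p₁ − p₀)/p₁ = 0.42902 / 0.86886 ≈ 0.4938
  upper = min{1, (1 − p₀)/p₁} = 0.56016 / 0.86886 ≈ 0.6447

0.494 ≤ PN ≤ 0.645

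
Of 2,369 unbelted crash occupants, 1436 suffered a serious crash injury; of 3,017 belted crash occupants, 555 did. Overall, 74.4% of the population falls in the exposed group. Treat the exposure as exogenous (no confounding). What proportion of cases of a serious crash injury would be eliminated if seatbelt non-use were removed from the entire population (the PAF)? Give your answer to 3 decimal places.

PAF ≈ 0.631

p₁ = P(outcome | exposed) = 1436/2369 = 0.60616
p₀ = P(outcome | unexposed) = 555/3017 = 0.18396
Overall risk P(Y=1) = π·p₁ + (1−π)·p₀ = 0.744×0.60616 + 0.256×0.18396 = 0.49808.
Under exogeneity, PAF = [P(Y=1) − p₀] / P(Y=1).
PAF = (0.49808 − 0.18396) / 0.49808 ≈ 0.6307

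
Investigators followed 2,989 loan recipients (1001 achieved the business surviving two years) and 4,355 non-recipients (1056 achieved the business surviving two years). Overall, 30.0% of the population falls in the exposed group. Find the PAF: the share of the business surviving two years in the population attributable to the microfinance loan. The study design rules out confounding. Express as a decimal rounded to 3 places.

p₁ = P(outcome | exposed) = 1001/2989 = 0.33489
p₀ = P(outcome | unexposed) = 1056/4355 = 0.24248
Overall risk P(Y=1) = π·p₁ + (1−π)·p₀ = 0.3×0.33489 + 0.7×0.24248 = 0.2702.
Under exogeneity, PAF = [P(Y=1) − p₀] / P(Y=1).
PAF = (0.2702 − 0.24248) / 0.2702 ≈ 0.1026

PAF ≈ 0.103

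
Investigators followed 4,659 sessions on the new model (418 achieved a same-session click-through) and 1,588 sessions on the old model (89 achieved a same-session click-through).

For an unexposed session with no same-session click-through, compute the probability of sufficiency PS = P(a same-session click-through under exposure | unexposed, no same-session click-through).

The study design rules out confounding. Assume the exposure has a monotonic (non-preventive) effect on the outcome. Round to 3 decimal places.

PS ≈ 0.036

p₁ = P(outcome | exposed) = 418/4659 = 0.089719
p₀ = P(outcome | unexposed) = 89/1588 = 0.056045
Under exogeneity and monotonicity, PS = (p₁ − p₀) / (1 − p₀).
PS = (0.089719 − 0.056045) / (1 − 0.056045) = 0.033673 / 0.94395 ≈ 0.0357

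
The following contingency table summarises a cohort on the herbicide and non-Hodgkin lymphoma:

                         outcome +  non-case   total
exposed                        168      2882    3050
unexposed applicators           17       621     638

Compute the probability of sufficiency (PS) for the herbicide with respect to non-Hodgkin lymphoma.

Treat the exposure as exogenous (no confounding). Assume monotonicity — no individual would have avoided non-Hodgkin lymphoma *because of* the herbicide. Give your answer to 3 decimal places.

p₁ = P(outcome | exposed) = 168/3050 = 0.055082
p₀ = P(outcome | unexposed) = 17/638 = 0.026646
Under exogeneity and monotonicity, PS = (p₁ − p₀) / (1 − p₀).
PS = (0.055082 − 0.026646) / (1 − 0.026646) = 0.028436 / 0.97335 ≈ 0.0292

PS ≈ 0.029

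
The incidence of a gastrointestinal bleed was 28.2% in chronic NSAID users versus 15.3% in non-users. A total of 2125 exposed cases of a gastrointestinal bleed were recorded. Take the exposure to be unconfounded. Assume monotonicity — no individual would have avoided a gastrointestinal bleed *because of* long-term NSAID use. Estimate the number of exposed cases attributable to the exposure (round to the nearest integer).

p₁ = 0.282, p₀ = 0.153.
PN = (p₁ − p₀)/p₁ = (0.282 − 0.153) / 0.282 ≈ 0.45745.
Attributable cases ≈ PN × (exposed cases) = 0.45745 × 2125 ≈ 972.07.

about 972 cases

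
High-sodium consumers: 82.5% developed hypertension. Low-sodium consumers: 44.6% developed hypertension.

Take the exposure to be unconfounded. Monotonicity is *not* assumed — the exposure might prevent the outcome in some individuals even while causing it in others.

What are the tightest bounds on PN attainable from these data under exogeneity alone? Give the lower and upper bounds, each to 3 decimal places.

0.459 ≤ PN ≤ 0.672

p₁ = 0.825, p₀ = 0.446.
Under exogeneity alone the bounds on PN are max{0,(p₁−p₀)/p₁} ≤ PN ≤ min{1,(1−p₀)/p₁}.
  lower = (p₁ − p₀)/p₁ = 0.379 / 0.825 ≈ 0.4594
  upper = min{1, (1 − p₀)/p₁} = 0.554 / 0.825 ≈ 0.6715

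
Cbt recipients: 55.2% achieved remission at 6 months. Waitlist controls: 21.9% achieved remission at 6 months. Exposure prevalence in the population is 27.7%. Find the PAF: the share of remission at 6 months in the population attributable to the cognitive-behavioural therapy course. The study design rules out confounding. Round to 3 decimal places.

PAF ≈ 0.296

p₁ = 0.552, p₀ = 0.219.
Overall risk P(Y=1) = π·p₁ + (1−π)·p₀ = 0.277×0.552 + 0.723×0.219 = 0.31124.
Under exogeneity, PAF = [P(Y=1) − p₀] / P(Y=1).
PAF = (0.31124 − 0.219) / 0.31124 ≈ 0.2964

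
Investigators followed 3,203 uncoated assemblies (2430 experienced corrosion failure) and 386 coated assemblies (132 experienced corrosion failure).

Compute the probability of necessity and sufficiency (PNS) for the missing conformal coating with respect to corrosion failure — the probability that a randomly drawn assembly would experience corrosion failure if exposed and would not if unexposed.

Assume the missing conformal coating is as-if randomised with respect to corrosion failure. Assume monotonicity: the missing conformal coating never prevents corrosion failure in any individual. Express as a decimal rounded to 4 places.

PNS ≈ 0.4167

p₁ = P(outcome | exposed) = 2430/3203 = 0.75866
p₀ = P(outcome | unexposed) = 132/386 = 0.34197
Under exogeneity and monotonicity, PNS = p₁ − p₀.
PNS = 0.75866 − 0.34197 = 0.41669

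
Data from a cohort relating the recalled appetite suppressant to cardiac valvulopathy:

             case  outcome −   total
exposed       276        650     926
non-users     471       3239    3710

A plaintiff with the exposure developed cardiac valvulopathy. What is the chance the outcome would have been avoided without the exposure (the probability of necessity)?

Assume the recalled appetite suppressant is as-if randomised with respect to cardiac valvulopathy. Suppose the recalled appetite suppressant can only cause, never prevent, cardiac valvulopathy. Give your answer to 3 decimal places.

p₁ = P(outcome | exposed) = 276/926 = 0.29806
p₀ = P(outcome | unexposed) = 471/3710 = 0.12695
Under exogeneity and monotonicity, PN = (p₁ − p₀)/p₁.
PN = (0.29806 − 0.12695) / 0.29806 ≈ 0.5741

PN ≈ 0.574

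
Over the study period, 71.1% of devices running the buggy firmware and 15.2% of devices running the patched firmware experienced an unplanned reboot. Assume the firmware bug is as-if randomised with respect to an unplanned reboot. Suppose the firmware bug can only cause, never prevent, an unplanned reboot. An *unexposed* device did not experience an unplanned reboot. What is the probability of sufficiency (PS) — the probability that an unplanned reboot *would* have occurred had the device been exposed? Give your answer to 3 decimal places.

p₁ = 0.711, p₀ = 0.152.
Under exogeneity and monotonicity, PS = (p₁ − p₀) / (1 − p₀).
PS = (0.711 − 0.152) / (1 − 0.152) = 0.559 / 0.848 ≈ 0.6592

PS ≈ 0.659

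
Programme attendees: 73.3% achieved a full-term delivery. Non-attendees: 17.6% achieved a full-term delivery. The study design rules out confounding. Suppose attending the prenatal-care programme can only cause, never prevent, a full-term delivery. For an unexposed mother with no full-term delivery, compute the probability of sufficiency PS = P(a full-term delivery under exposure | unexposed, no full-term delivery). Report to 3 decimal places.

p₁ = 0.733, p₀ = 0.176.
Under exogeneity and monotonicity, PS = (p₁ − p₀) / (1 − p₀).
PS = (0.733 − 0.176) / (1 − 0.176) = 0.557 / 0.824 ≈ 0.6760

PS ≈ 0.676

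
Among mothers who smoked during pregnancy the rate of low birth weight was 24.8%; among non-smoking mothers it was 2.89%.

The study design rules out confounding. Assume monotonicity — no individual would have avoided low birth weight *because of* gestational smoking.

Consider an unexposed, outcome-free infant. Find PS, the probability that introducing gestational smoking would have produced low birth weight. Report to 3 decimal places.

PS ≈ 0.226

p₁ = 0.248, p₀ = 0.0289.
Under exogeneity and monotonicity, PS = (p₁ − p₀) / (1 − p₀).
PS = (0.248 − 0.0289) / (1 − 0.0289) = 0.2191 / 0.9711 ≈ 0.2256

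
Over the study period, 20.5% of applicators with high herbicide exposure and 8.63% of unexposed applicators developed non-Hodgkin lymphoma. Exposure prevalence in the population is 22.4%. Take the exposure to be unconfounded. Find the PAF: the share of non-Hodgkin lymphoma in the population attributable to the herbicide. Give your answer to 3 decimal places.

p₁ = 0.205, p₀ = 0.0863.
Overall risk P(Y=1) = π·p₁ + (1−π)·p₀ = 0.224×0.205 + 0.776×0.0863 = 0.11289.
Under exogeneity, PAF = [P(Y=1) − p₀] / P(Y=1).
PAF = (0.11289 − 0.0863) / 0.11289 ≈ 0.2355

PAF ≈ 0.236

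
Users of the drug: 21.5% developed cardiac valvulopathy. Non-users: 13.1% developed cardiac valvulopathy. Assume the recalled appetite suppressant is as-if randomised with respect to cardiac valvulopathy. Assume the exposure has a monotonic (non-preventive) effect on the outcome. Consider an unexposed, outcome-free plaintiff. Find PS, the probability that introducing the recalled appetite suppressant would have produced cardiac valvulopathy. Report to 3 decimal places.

p₁ = 0.215, p₀ = 0.131.
Under exogeneity and monotonicity, PS = (p₁ − p₀) / (1 − p₀).
PS = (0.215 − 0.131) / (1 − 0.131) = 0.084 / 0.869 ≈ 0.0967

PS ≈ 0.097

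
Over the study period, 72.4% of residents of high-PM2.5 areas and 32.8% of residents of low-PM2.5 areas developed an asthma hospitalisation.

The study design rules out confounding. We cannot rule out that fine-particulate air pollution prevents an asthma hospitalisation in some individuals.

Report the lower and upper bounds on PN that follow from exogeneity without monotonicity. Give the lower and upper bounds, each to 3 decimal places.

p₁ = 0.724, p₀ = 0.328.
Under exogeneity alone the bounds on PN are max{0,(p₁−p₀)/p₁} ≤ PN ≤ min{1,(1−p₀)/p₁}.
  lower = (p₁ − p₀)/p₁ = 0.396 / 0.724 ≈ 0.5470
  upper = min{1, (1 − p₀)/p₁} = 0.672 / 0.724 ≈ 0.9282

0.547 ≤ PN ≤ 0.928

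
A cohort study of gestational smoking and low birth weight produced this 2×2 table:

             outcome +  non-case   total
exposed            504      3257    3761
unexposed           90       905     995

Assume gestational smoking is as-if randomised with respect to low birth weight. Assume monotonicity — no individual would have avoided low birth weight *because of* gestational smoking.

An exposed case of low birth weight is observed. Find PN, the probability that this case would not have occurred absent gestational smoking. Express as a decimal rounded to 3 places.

PN ≈ 0.325

p₁ = P(outcome | exposed) = 504/3761 = 0.13401
p₀ = P(outcome | unexposed) = 90/995 = 0.090452
Under exogeneity and monotonicity, PN = (p₁ − p₀) / p₁.
PN = (0.13401 − 0.090452) / 0.13401 = 0.043555 / 0.13401 ≈ 0.3250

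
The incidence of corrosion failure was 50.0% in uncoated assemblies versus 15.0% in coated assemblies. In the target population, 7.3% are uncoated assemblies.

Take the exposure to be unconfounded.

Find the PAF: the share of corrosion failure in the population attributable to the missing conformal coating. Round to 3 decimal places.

p₁ = 0.5, p₀ = 0.15.
Overall risk P(Y=1) = π·p₁ + (1−π)·p₀ = 0.073×0.5 + 0.927×0.15 = 0.17555.
Under exogeneity, PAF = [P(Y=1) − p₀] / P(Y=1).
PAF = (0.17555 − 0.15) / 0.17555 ≈ 0.1455

PAF ≈ 0.146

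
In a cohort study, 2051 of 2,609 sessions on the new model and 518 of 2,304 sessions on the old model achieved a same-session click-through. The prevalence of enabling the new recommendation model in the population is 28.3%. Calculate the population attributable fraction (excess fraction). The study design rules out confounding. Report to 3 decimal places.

p₁ = P(outcome | exposed) = 2051/2609 = 0.78612
p₀ = P(outcome | unexposed) = 518/2304 = 0.22483
Overall risk P(Y=1) = π·p₁ + (1−π)·p₀ = 0.283×0.78612 + 0.717×0.22483 = 0.38367.
Under exogeneity, PAF = [P(Y=1) − p₀] / P(Y=1).
PAF = (0.38367 − 0.22483) / 0.38367 ≈ 0.4140

PAF ≈ 0.414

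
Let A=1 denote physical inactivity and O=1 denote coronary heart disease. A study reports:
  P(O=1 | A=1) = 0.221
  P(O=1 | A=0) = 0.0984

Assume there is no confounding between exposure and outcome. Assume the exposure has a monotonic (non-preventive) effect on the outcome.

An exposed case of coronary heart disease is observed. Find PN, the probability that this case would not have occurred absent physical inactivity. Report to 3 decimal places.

Let p₁ = 0.221, p₀ = 0.0984.
Under exogeneity and monotonicity, PN = (p₁ − p₀) / p₁.
PN = (0.221 − 0.0984) / 0.221 = 0.1226 / 0.221 ≈ 0.5548

PN ≈ 0.555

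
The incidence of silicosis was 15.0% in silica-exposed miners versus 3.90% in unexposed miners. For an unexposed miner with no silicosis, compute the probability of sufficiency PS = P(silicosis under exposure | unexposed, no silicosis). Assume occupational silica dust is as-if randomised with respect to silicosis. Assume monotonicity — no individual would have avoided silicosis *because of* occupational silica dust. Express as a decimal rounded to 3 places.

PS ≈ 0.116

p₁ = 0.15, p₀ = 0.039.
Under exogeneity and monotonicity, PS = (p₁ − p₀) / (1 − p₀).
PS = (0.15 − 0.039) / (1 − 0.039) = 0.111 / 0.961 ≈ 0.1155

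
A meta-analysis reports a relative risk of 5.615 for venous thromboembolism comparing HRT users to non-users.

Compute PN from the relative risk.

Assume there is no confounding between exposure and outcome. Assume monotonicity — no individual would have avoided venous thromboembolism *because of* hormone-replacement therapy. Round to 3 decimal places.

PN ≈ 0.822

Under exogeneity and monotonicity, PN = (RR − 1) / RR = 1 − 1/RR.
PN = (5.615 − 1) / 5.615 = 4.615 / 5.615 ≈ 0.8219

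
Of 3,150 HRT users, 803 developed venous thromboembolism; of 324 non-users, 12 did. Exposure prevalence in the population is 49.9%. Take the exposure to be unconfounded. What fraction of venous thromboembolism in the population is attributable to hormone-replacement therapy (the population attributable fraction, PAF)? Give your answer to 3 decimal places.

p₁ = P(outcome | exposed) = 803/3150 = 0.25492
p₀ = P(outcome | unexposed) = 12/324 = 0.037037
Overall risk P(Y=1) = π·p₁ + (1−π)·p₀ = 0.499×0.25492 + 0.501×0.037037 = 0.14576.
Under exogeneity, PAF = [P(Y=1) − p₀] / P(Y=1).
PAF = (0.14576 − 0.037037) / 0.14576 ≈ 0.7459

PAF ≈ 0.746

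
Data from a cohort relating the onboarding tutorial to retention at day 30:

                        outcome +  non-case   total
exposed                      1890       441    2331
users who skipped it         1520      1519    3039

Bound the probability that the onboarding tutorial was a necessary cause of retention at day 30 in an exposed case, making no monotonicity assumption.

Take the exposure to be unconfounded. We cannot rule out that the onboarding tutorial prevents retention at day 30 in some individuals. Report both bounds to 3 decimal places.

p₁ = P(outcome | exposed) = 1890/2331 = 0.81081
p₀ = P(outcome | unexposed) = 1520/3039 = 0.50016
Under exogeneity alone the bounds on PN are max{0,(p₁−p₀)/p₁} ≤ PN ≤ min{1,(1−p₀)/p₁}.
  lower = (p₁ − p₀)/p₁ = 0.31065 / 0.81081 ≈ 0.3831
  upper = min{1, (1 − p₀)/p₁} = 0.49984 / 0.81081 ≈ 0.6165

0.383 ≤ PN ≤ 0.616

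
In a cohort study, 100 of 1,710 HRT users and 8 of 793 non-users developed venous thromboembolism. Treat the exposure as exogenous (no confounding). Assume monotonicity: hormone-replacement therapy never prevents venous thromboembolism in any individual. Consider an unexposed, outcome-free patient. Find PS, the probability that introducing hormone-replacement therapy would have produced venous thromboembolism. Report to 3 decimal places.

p₁ = P(outcome | exposed) = 100/1710 = 0.05848
p₀ = P(outcome | unexposed) = 8/793 = 0.010088
Under exogeneity and monotonicity, PS = (p₁ − p₀) / (1 − p₀).
PS = (0.05848 − 0.010088) / (1 − 0.010088) = 0.048391 / 0.98991 ≈ 0.0489

PS ≈ 0.049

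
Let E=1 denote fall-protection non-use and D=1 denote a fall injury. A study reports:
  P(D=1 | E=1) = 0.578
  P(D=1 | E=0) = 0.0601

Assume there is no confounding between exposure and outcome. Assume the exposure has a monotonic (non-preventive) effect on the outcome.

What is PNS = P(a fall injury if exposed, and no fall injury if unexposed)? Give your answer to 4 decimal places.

PNS ≈ 0.5179

Let p₁ = 0.578, p₀ = 0.0601.
Under exogeneity and monotonicity, PNS = p₁ − p₀.
PNS = 0.578 − 0.0601 = 0.5179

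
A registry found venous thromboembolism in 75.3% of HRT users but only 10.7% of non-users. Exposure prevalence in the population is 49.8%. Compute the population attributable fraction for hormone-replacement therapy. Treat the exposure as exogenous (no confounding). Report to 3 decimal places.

PAF ≈ 0.750

p₁ = 0.753, p₀ = 0.107.
Overall risk P(Y=1) = π·p₁ + (1−π)·p₀ = 0.498×0.753 + 0.502×0.107 = 0.42871.
Under exogeneity, PAF = [P(Y=1) − p₀] / P(Y=1).
PAF = (0.42871 − 0.107) / 0.42871 ≈ 0.7504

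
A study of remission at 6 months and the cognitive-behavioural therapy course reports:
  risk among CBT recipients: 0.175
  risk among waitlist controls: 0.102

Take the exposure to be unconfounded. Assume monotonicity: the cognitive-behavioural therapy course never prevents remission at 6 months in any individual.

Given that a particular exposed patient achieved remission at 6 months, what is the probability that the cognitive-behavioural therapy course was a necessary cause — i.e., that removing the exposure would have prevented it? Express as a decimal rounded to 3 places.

PN ≈ 0.417

Let p₁ = 0.175, p₀ = 0.102.
Under exogeneity and monotonicity, PN = (p₁ − p₀) / p₁.
PN = (0.175 − 0.102) / 0.175 = 0.073 / 0.175 ≈ 0.4171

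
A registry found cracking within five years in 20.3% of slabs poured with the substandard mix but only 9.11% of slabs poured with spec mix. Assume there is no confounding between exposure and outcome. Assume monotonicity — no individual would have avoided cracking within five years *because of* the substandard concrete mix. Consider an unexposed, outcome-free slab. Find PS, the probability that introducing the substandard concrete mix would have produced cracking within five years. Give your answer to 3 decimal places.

p₁ = 0.203, p₀ = 0.0911.
Under exogeneity and monotonicity, PS = (p₁ − p₀) / (1 − p₀).
PS = (0.203 − 0.0911) / (1 − 0.0911) = 0.1119 / 0.9089 ≈ 0.1231

PS ≈ 0.123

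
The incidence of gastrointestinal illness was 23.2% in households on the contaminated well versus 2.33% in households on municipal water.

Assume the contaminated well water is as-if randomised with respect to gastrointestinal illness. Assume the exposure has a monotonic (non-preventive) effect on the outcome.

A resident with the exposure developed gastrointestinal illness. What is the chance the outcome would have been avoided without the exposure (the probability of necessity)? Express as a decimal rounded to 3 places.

PN ≈ 0.900

p₁ = 0.232, p₀ = 0.0233.
Under exogeneity and monotonicity, PN = (p₁ − p₀) / p₁.
PN = (0.232 − 0.0233) / 0.232 = 0.2087 / 0.232 ≈ 0.8996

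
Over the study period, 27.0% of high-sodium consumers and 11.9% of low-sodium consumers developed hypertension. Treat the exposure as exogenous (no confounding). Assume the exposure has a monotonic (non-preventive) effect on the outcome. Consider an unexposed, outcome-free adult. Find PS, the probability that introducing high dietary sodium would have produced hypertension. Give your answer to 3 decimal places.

PS ≈ 0.171

p₁ = 0.27, p₀ = 0.119.
Under exogeneity and monotonicity, PS = (p₁ − p₀) / (1 − p₀).
PS = (0.27 − 0.119) / (1 − 0.119) = 0.151 / 0.881 ≈ 0.1714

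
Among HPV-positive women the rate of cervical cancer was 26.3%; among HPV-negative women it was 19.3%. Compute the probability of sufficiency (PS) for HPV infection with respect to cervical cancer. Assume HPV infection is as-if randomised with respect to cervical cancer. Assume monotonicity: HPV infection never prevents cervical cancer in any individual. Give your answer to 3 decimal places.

p₁ = 0.263, p₀ = 0.193.
Under exogeneity and monotonicity, PS = (p₁ − p₀) / (1 − p₀).
PS = (0.263 − 0.193) / (1 − 0.193) = 0.07 / 0.807 ≈ 0.0867

PS ≈ 0.087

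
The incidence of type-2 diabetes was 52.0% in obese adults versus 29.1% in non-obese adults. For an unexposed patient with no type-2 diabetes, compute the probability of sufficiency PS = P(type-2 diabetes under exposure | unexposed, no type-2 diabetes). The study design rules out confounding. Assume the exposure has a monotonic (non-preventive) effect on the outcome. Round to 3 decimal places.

p₁ = 0.52, p₀ = 0.291.
Under exogeneity and monotonicity, PS = (p₁ − p₀) / (1 − p₀).
PS = (0.52 − 0.291) / (1 − 0.291) = 0.229 / 0.709 ≈ 0.3230

PS ≈ 0.323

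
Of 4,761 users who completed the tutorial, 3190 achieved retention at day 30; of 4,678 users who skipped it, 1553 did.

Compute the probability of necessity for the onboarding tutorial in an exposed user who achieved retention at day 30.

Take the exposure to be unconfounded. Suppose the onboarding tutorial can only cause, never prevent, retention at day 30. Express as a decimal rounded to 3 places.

p₁ = P(outcome | exposed) = 3190/4761 = 0.67003
p₀ = P(outcome | unexposed) = 1553/4678 = 0.33198
Under exogeneity and monotonicity, PN = (p₁ − p₀) / p₁.
PN = (0.67003 − 0.33198) / 0.67003 = 0.33805 / 0.67003 ≈ 0.5045

PN ≈ 0.505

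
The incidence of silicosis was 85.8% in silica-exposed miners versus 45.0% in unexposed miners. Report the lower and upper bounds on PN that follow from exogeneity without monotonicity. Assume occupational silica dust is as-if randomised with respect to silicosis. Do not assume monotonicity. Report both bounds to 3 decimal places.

0.476 ≤ PN ≤ 0.641

p₁ = 0.858, p₀ = 0.45.
Under exogeneity alone the bounds on PN are max{0,(p₁−p₀)/p₁} ≤ PN ≤ min{1,(1−p₀)/p₁}.
  lower = (p₁ − p₀)/p₁ = 0.408 / 0.858 ≈ 0.4755
  upper = min{1, (1 − p₀)/p₁} = 0.55 / 0.858 ≈ 0.6410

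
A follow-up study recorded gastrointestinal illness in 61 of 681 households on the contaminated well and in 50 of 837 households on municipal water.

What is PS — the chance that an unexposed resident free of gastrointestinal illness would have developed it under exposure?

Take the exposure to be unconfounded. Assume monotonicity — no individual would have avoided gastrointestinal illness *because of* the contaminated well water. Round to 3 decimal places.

p₁ = P(outcome | exposed) = 61/681 = 0.089574
p₀ = P(outcome | unexposed) = 50/837 = 0.059737
Under exogeneity and monotonicity, PS = (p₁ − p₀) / (1 − p₀).
PS = (0.089574 − 0.059737) / (1 − 0.059737) = 0.029837 / 0.94026 ≈ 0.0317

PS ≈ 0.032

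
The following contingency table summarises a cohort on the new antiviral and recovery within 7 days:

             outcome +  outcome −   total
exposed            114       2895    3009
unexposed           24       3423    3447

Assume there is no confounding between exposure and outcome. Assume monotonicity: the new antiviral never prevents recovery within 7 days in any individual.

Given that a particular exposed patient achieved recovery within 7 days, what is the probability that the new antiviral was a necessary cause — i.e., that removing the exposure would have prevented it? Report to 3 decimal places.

PN ≈ 0.816

p₁ = P(outcome | exposed) = 114/3009 = 0.037886
p₀ = P(outcome | unexposed) = 24/3447 = 0.0069626
Under exogeneity and monotonicity, PN = (p₁ − p₀) / p₁.
PN = (0.037886 − 0.0069626) / 0.037886 = 0.030924 / 0.037886 ≈ 0.8162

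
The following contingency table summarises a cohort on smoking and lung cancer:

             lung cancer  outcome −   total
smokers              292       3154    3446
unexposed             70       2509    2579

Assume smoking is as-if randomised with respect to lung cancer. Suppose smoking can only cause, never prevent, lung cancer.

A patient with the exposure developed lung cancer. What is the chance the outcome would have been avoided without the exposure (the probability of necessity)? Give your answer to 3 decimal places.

p₁ = P(outcome | exposed) = 292/3446 = 0.084736
p₀ = P(outcome | unexposed) = 70/2579 = 0.027142
Under exogeneity and monotonicity, PN = (p₁ − p₀) / p₁.
PN = (0.084736 − 0.027142) / 0.084736 = 0.057594 / 0.084736 ≈ 0.6797

PN ≈ 0.680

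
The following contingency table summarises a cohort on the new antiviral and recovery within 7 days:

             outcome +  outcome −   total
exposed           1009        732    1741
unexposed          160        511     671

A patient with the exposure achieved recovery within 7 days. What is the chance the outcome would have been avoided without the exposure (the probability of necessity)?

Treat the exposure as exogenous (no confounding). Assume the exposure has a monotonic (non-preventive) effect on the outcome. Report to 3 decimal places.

PN ≈ 0.589

p₁ = P(outcome | exposed) = 1009/1741 = 0.57955
p₀ = P(outcome | unexposed) = 160/671 = 0.23845
Under exogeneity and monotonicity, PN = (p₁ − p₀)/p₁.
PN = (0.57955 − 0.23845) / 0.57955 ≈ 0.5886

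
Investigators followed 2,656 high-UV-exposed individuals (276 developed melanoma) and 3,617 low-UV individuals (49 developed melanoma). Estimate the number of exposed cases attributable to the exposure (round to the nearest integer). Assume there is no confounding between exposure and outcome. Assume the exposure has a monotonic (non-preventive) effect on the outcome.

p₁ = P(outcome | exposed) = 276/2656 = 0.10392
p₀ = P(outcome | unexposed) = 49/3617 = 0.013547
PN = (p₁ − p₀)/p₁ = (0.10392 − 0.013547) / 0.10392 ≈ 0.86963.
Attributable cases ≈ PN × (exposed cases) = 0.86963 × 276 ≈ 240.02.

about 240 cases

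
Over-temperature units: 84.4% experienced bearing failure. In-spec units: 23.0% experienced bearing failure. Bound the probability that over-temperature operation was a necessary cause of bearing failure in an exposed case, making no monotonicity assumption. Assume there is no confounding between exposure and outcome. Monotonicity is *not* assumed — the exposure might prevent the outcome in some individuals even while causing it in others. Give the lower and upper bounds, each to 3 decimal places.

p₁ = 0.844, p₀ = 0.23.
Under exogeneity alone the bounds on PN are max{0,(p₁−p₀)/p₁} ≤ PN ≤ min{1,(1−p₀)/p₁}.
  lower = (p₁ − p₀)/p₁ = 0.614 / 0.844 ≈ 0.7275
  upper = min{1, (1 − p₀)/p₁} = 0.77 / 0.844 ≈ 0.9123

0.727 ≤ PN ≤ 0.912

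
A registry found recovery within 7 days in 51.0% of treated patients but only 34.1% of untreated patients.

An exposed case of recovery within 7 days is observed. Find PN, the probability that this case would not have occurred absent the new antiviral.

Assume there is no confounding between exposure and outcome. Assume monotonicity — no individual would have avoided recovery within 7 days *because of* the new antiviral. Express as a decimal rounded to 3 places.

PN ≈ 0.331

p₁ = 0.51, p₀ = 0.341.
Under exogeneity and monotonicity, PN = (p₁ − p₀) / p₁.
PN = (0.51 − 0.341) / 0.51 = 0.169 / 0.51 ≈ 0.3314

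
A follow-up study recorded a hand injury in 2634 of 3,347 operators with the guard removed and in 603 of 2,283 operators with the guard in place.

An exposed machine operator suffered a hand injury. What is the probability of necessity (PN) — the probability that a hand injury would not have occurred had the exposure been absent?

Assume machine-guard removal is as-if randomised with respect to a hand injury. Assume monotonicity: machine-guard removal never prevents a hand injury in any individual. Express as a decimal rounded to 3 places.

p₁ = P(outcome | exposed) = 2634/3347 = 0.78697
p₀ = P(outcome | unexposed) = 603/2283 = 0.26413
Under exogeneity and monotonicity, PN = (p₁ − p₀) / p₁.
PN = (0.78697 − 0.26413) / 0.78697 = 0.52285 / 0.78697 ≈ 0.6644

PN ≈ 0.664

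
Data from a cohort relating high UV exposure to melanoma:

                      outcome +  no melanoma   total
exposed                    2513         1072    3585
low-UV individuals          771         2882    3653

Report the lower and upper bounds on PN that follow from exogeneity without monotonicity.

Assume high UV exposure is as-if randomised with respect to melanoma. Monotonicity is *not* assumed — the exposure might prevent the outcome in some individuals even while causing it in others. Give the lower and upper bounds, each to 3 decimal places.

p₁ = P(outcome | exposed) = 2513/3585 = 0.70098
p₀ = P(outcome | unexposed) = 771/3653 = 0.21106
Under exogeneity alone the bounds on PN are max{0,(p₁−p₀)/p₁} ≤ PN ≤ min{1,(1−p₀)/p₁}.
  lower = (p₁ − p₀)/p₁ = 0.48992 / 0.70098 ≈ 0.6989
  upper = min{1, (1 − p₀)/p₁} = 0.78894 / 0.70098 ≈ 1.1255 → capped at 1

0.699 ≤ PN ≤ 1.000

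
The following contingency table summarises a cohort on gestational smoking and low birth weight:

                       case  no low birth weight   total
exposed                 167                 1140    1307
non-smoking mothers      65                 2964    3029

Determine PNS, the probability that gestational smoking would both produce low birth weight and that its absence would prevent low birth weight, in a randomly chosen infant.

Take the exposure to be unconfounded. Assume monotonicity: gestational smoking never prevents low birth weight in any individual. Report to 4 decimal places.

PNS ≈ 0.1063

p₁ = P(outcome | exposed) = 167/1307 = 0.12777
p₀ = P(outcome | unexposed) = 65/3029 = 0.021459
Under exogeneity and monotonicity, PNS = p₁ − p₀.
PNS = 0.12777 − 0.021459 = 0.10631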